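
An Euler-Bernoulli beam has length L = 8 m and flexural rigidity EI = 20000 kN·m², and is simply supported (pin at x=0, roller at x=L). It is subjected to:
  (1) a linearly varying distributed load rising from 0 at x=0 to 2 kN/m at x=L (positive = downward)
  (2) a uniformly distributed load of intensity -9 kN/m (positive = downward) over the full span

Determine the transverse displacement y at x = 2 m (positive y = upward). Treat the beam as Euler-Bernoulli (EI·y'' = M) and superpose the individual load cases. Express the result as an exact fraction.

Load 1 — triangular load w₀=2 kN/m (0→w₀ over full span):
  y_1 = -w₀x(7L⁴-10L²x²+3x⁴)/(360LEI) = -2·2·(7·8⁴-10·8²·2²+3·2⁴)/(360·8·20000) = -109/60000 m
Load 2 — uniform load w=-9 kN/m over full span:
  y_2 = -wx(L³-2Lx²+x³)/(24EI) = -(-9)·2·(8³-2·8·2²+2³)/(24·20000) = 171/10000 m
Superposition: y = Σ y_i = 917/60000 m ≈ 0.015283 m

y(2) = 917/60000 m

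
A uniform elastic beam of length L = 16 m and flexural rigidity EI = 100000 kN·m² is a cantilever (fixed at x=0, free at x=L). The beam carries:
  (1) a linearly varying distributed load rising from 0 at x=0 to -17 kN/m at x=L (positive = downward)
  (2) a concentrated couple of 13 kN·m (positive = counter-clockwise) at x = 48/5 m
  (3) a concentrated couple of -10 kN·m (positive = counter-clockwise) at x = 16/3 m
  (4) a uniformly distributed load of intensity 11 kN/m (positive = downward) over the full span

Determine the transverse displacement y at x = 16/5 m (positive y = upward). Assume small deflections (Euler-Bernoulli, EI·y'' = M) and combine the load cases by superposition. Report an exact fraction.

Load 1 — triangular load w₀=-17 kN/m (0→w₀ over full span):
  y_1 = (w₀Lx³/12-w₀L²x²/6-w₀x⁵/(120L))/EI = ((-17)·16·(16/5)³/12-(-17)·16²·(16/5)²/6-(-17)·(16/5)⁵/(120·16))/100000 = 9796352/146484375 m
Load 2 — applied couple M₀=13 kN·m at a=48/5 m (b=L-a=32/5):
  y_2 = M₀x²/(2EI)  [x≤a] = 13·(16/5)²/(2·100000) = 52/78125 m
Load 3 — applied couple M₀=-10 kN·m at a=16/3 m (b=L-a=32/3):
  y_3 = M₀x²/(2EI)  [x≤a] = (-10)·(16/5)²/(2·100000) = -8/15625 m
Load 4 — uniform load w=11 kN/m over full span:
  y_4 = -wx²(x²-4Lx+6L²)/(24EI) = -11·(16/5)²·((16/5)²-4·16·(16/5)+6·16²)/(24·100000) = -368896/5859375 m
Superposition: y = Σ y_i = 596452/146484375 m ≈ 0.004072 m

y(16/5) = 596452/146484375 m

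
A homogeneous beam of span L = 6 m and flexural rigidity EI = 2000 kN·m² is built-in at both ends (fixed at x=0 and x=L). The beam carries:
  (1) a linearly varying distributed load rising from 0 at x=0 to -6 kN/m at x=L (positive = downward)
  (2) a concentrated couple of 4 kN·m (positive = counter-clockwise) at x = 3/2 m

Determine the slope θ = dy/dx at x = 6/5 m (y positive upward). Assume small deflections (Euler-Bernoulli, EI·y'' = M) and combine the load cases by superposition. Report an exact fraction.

Load 1 — triangular load w₀=-6 kN/m (0→w₀ over full span):
  θ_1 = -w₀(2x(L-x)(L-2x)(x+2L)+x²(L-x)²)/(120LEI) = -(-6)·(2·(6/5)·(6-(6/5))·(6-2·(6/5))·((6/5)+2·6)+(6/5)²·(6-(6/5))²)/(120·6·2000) = 189/78125 rad
Load 2 — applied couple M₀=4 kN·m at a=3/2 m (b=L-a=9/2):
  θ_2 = (R_Ax²/2 - M_Ax)/EI  [x≤a] with R_A=3/4, M_A=-3/4 = ((3/4)·(6/5)²/2 - (-3/4)·(6/5))/2000 = 9/12500 rad
Superposition: θ = Σ θ_i = 981/312500 rad ≈ 0.003139 rad

θ(6/5) = 981/312500 rad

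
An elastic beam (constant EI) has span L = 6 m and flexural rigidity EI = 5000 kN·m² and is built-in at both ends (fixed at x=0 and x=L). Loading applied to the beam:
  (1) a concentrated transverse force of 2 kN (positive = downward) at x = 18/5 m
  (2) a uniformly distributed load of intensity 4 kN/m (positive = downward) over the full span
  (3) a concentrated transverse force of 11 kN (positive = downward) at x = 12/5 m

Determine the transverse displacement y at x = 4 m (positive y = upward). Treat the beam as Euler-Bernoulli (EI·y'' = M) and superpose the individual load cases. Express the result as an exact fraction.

Load 1 — point force P=2 kN at a=18/5 m (b=L-a=12/5):
  y_1 = -Pa²(L-x)²(3bL-(3b+a)(L-x))/(6L³EI)  [x>a] = -2·(18/5)²·(6-4)²·(3·(12/5)·6-(3·(12/5)+(18/5))·(6-4))/(6·6³·5000) = -27/78125 m
Load 2 — uniform load w=4 kN/m over full span:
  y_2 = -wx²(L-x)²/(24EI) = -4·4²·(6-4)²/(24·5000) = -4/1875 m
Load 3 — point force P=11 kN at a=12/5 m (b=L-a=18/5):
  y_3 = -Pa²(L-x)²(3bL-(3b+a)(L-x))/(6L³EI)  [x>a] = -11·(12/5)²·(6-4)²·(3·(18/5)·6-(3·(18/5)+(12/5))·(6-4))/(6·6³·5000) = -352/234375 m
Superposition: y = Σ y_i = -311/78125 m ≈ -0.003981 m

y(4) = -311/78125 m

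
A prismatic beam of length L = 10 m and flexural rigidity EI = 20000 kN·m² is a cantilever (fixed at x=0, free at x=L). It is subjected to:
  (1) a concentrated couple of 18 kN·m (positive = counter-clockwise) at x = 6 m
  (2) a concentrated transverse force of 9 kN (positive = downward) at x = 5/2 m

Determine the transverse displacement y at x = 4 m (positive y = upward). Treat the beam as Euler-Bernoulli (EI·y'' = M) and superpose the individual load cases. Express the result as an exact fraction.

y(4) = 879/320000 m

Load 1 — applied couple M₀=18 kN·m at a=6 m (b=L-a=4):
  y_1 = M₀x²/(2EI)  [x≤a] = 18·4²/(2·20000) = 9/1250 m
Load 2 — point force P=9 kN at a=5/2 m (b=L-a=15/2):
  y_2 = -Pa²(3x-a)/(6EI)  [x>a] = -9·(5/2)²·(3·4-(5/2))/(6·20000) = -57/12800 m
Superposition: y = Σ y_i = 879/320000 m ≈ 0.002747 m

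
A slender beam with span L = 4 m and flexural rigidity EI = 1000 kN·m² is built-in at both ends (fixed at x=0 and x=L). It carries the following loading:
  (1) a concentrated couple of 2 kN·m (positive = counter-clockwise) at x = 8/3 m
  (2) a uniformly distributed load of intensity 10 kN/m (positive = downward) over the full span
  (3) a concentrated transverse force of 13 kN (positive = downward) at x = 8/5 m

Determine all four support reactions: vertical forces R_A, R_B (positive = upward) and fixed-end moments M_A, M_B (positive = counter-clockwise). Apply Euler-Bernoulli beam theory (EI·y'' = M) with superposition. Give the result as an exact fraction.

Load 1 — applied couple M₀=2 kN·m at a=8/3 m (b=L-a=4/3):
  R_A = 6M₀ab/L³ = 6·2·(8/3)·(4/3)/4³ = 2/3 kN
  M_A = M₀b(2a-b)/L² = 2·(4/3)·(2·(8/3)-(4/3))/4² = 2/3 kN·m
  R_B = -6M₀ab/L³ = -6·2·(8/3)·(4/3)/4³ = -2/3 kN
  M_B = M₀a(2b-a)/L² = 2·(8/3)·(2·(4/3)-(8/3))/4² = 0 kN·m
Load 2 — uniform load w=10 kN/m over full span:
  R_A = wL/2 = 10·4/2 = 20 kN
  M_A = wL²/12 = 10·4²/12 = 40/3 kN·m
  R_B = wL/2 = 10·4/2 = 20 kN
  M_B = -wL²/12 = -10·4²/12 = -40/3 kN·m
Load 3 — point force P=13 kN at a=8/5 m (b=L-a=12/5):
  R_A = Pb²(3a+b)/L³ = 13·(12/5)²·(3·(8/5)+(12/5))/4³ = 1053/125 kN
  M_A = Pab²/L² = 13·(8/5)·(12/5)²/4² = 936/125 kN·m
  R_B = Pa²(a+3b)/L³ = 13·(8/5)²·((8/5)+3·(12/5))/4³ = 572/125 kN
  M_B = -Pa²b/L² = -13·(8/5)²·(12/5)/4² = -624/125 kN·m
Superposition: R_A = 10909/375 kN, M_A = 2686/125 kN·m, R_B = 8966/375 kN, M_B = -6872/375 kN·m

R_A = 10909/375 kN, M_A = 2686/125 kN·m, R_B = 8966/375 kN, M_B = -6872/375 kN·m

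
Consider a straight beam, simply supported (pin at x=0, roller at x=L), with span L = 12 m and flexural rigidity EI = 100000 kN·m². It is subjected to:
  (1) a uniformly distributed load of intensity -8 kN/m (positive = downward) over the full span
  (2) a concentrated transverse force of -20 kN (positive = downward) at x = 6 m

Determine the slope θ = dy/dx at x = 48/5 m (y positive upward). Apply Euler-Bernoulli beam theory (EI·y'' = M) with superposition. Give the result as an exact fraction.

θ(48/5) = -18981/3125000 rad

Load 1 — uniform load w=-8 kN/m over full span:
  θ_1 = -w(L³-6Lx²+4x³)/(24EI) = -(-8)·(12³-6·12·(48/5)²+4·(48/5)³)/(24·100000) = -1782/390625 rad
Load 2 — point force P=-20 kN at a=6 m (b=L-a=6):
  θ_2 = -Pa(2L²-6Lx+3x²+a²)/(6LEI)  [x>a] = -(-20)·6·(2·12²-6·12·(48/5)+3·(48/5)²+6²)/(6·12·100000) = -189/125000 rad
Superposition: θ = Σ θ_i = -18981/3125000 rad ≈ -0.006074 rad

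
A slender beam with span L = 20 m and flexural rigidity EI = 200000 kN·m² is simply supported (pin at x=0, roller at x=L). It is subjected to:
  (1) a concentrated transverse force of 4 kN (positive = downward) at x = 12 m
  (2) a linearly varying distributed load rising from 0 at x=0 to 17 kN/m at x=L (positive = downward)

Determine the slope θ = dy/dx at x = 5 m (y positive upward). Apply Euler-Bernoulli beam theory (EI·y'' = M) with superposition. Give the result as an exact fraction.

θ(5) = -2920099/288000000 rad

Load 1 — point force P=4 kN at a=12 m (b=L-a=8):
  θ_1 = -Pb(L²-b²-3x²)/(6LEI)  [x≤a] = -4·8·(20²-8²-3·5²)/(6·20·200000) = -87/250000 rad
Load 2 — triangular load w₀=17 kN/m (0→w₀ over full span):
  θ_2 = -w₀(7L⁴-30L²x²+15x⁴)/(360LEI) = -17·(7·20⁴-30·20²·5²+15·5⁴)/(360·20·200000) = -22559/2304000 rad
Superposition: θ = Σ θ_i = -2920099/288000000 rad ≈ -0.010139 rad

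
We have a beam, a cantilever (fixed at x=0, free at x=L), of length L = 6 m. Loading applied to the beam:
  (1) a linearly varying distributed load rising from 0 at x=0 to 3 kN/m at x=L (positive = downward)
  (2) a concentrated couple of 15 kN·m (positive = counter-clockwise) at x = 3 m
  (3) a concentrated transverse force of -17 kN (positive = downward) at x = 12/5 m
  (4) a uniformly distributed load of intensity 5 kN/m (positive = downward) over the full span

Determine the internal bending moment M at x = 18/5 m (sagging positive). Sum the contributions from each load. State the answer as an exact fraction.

M(18/5) = -2736/125 kN·m

Load 1 — triangular load w₀=3 kN/m (0→w₀ over full span):
  M_1 = w₀Lx/2 - w₀L²/3 - w₀x³/(6L) = 3·6·(18/5)/2 - 3·6²/3 - 3·(18/5)³/(6·6) = -936/125 kN·m
Load 2 — applied couple M₀=15 kN·m at a=3 m (b=L-a=3):
  M_2 = 0  [x>a] = 0 kN·m
Load 3 — point force P=-17 kN at a=12/5 m (b=L-a=18/5):
  M_3 = 0  [x>a] = 0 kN·m
Load 4 — uniform load w=5 kN/m over full span:
  M_4 = -w(L-x)²/2 = -5·(6-(18/5))²/2 = -72/5 kN·m
Superposition: M = Σ M_i = -2736/125 kN·m ≈ -21.888000 kN·m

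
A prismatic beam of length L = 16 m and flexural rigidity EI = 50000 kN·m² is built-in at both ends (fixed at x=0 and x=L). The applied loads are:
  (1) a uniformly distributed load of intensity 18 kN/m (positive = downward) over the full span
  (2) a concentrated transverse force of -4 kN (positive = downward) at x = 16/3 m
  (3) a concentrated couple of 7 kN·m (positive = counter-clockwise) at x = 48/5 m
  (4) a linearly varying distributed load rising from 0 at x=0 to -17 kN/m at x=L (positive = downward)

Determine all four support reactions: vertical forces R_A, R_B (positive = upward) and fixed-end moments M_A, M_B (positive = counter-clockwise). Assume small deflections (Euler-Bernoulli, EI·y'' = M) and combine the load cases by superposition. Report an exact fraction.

Load 1 — uniform load w=18 kN/m over full span:
  R_A = wL/2 = 18·16/2 = 144 kN
  M_A = wL²/12 = 18·16²/12 = 384 kN·m
  R_B = wL/2 = 18·16/2 = 144 kN
  M_B = -wL²/12 = -18·16²/12 = -384 kN·m
Load 2 — point force P=-4 kN at a=16/3 m (b=L-a=32/3):
  R_A = Pb²(3a+b)/L³ = (-4)·(32/3)²·(3·(16/3)+(32/3))/16³ = -80/27 kN
  M_A = Pab²/L² = (-4)·(16/3)·(32/3)²/16² = -256/27 kN·m
  R_B = Pa²(a+3b)/L³ = (-4)·(16/3)²·((16/3)+3·(32/3))/16³ = -28/27 kN
  M_B = -Pa²b/L² = -(-4)·(16/3)²·(32/3)/16² = 128/27 kN·m
Load 3 — applied couple M₀=7 kN·m at a=48/5 m (b=L-a=32/5):
  R_A = 6M₀ab/L³ = 6·7·(48/5)·(32/5)/16³ = 63/100 kN
  M_A = M₀b(2a-b)/L² = 7·(32/5)·(2·(48/5)-(32/5))/16² = 56/25 kN·m
  R_B = -6M₀ab/L³ = -6·7·(48/5)·(32/5)/16³ = -63/100 kN
  M_B = M₀a(2b-a)/L² = 7·(48/5)·(2·(32/5)-(48/5))/16² = 21/25 kN·m
Load 4 — triangular load w₀=-17 kN/m (0→w₀ over full span):
  R_A = 3w₀L/20 = 3·(-17)·16/20 = -204/5 kN
  M_A = w₀L²/30 = (-17)·16²/30 = -2176/15 kN·m
  R_B = 7w₀L/20 = 7·(-17)·16/20 = -476/5 kN
  M_B = -w₀L²/20 = -(-17)·16²/20 = 1088/5 kN·m
Superposition: R_A = 272341/2700 kN, M_A = 156392/675 kN·m, R_B = 127259/2700 kN, M_B = -108553/675 kN·m

R_A = 272341/2700 kN, M_A = 156392/675 kN·m, R_B = 127259/2700 kN, M_B = -108553/675 kN·m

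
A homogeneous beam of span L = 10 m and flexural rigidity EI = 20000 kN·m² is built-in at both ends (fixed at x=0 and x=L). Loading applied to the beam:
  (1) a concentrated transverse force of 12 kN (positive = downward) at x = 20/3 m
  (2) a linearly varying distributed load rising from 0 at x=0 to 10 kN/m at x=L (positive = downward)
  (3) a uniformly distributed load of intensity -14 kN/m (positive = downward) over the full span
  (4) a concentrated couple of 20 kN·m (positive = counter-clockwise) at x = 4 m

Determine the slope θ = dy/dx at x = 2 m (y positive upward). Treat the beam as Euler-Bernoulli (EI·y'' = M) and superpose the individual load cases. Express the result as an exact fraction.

Load 1 — point force P=12 kN at a=20/3 m (b=L-a=10/3):
  θ_1 = -Pb²x(2aL-(3a+b)x)/(2L³EI)  [x≤a] = -12·(10/3)²·2·(2·(20/3)·10-(3·(20/3)+(10/3))·2)/(2·10³·20000) = -13/22500 rad
Load 2 — triangular load w₀=10 kN/m (0→w₀ over full span):
  θ_2 = -w₀(2x(L-x)(L-2x)(x+2L)+x²(L-x)²)/(120LEI) = -10·(2·2·(10-2)·(10-2·2)·(2+2·10)+2²·(10-2)²)/(120·10·20000) = -7/3750 rad
Load 3 — uniform load w=-14 kN/m over full span:
  θ_3 = -wx(L-x)(L-2x)/(12EI) = -(-14)·2·(10-2)·(10-2·2)/(12·20000) = 7/1250 rad
Load 4 — applied couple M₀=20 kN·m at a=4 m (b=L-a=6):
  θ_4 = (R_Ax²/2 - M_Ax)/EI  [x≤a] with R_A=72/25, M_A=12/5 = ((72/25)·2²/2 - (12/5)·2)/20000 = 3/62500 rad
Superposition: θ = Σ θ_i = 901/281250 rad ≈ 0.003204 rad

θ(2) = 901/281250 rad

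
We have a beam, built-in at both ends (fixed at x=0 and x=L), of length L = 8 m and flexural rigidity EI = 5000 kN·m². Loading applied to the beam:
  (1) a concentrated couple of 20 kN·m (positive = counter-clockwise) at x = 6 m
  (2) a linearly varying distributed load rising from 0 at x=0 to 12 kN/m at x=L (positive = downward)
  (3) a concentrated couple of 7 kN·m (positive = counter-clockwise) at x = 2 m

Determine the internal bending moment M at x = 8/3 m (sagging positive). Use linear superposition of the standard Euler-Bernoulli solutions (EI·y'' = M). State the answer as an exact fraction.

Load 1 — applied couple M₀=20 kN·m at a=6 m (b=L-a=2):
  M_1 = R_Ax - M_A  [x≤a] with R_A=45/16, M_A=25/4 = (45/16)·(8/3) - (25/4) = 5/4 kN·m
Load 2 — triangular load w₀=12 kN/m (0→w₀ over full span):
  M_2 = 3w₀Lx/20 - w₀L²/30 - w₀x³/(6L) = 3·12·8·(8/3)/20 - 12·8²/30 - 12·(8/3)³/(6·8) = 1088/135 kN·m
Load 3 — applied couple M₀=7 kN·m at a=2 m (b=L-a=6):
  M_3 = R_Ax - M_A - M₀  [x>a] with R_A=63/64, M_A=-21/16 = (63/64)·(8/3) - (-21/16) - 7 = -49/16 kN·m
Superposition: M = Σ M_i = 13493/2160 kN·m ≈ 6.246759 kN·m

M(8/3) = 13493/2160 kN·m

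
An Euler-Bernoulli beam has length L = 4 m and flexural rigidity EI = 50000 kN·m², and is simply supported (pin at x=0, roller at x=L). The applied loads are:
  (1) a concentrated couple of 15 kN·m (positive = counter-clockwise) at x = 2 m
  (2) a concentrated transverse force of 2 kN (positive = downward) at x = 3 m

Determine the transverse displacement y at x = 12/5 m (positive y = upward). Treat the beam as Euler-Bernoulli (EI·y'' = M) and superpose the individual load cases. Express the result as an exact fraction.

Load 1 — applied couple M₀=15 kN·m at a=2 m (b=L-a=2):
  y_1 = (M₀x³/(6L)-M₀(x-a)²/2+C₁x)/EI  [x>a] with C₁=M₀(3b²-L²)/(6L)=-5/2 = (15·(12/5)³/(6·4)-15·((12/5)-2)²/2+(-5/2)·(12/5))/50000 = 9/312500 m
Load 2 — point force P=2 kN at a=3 m (b=L-a=1):
  y_2 = -Pbx(L²-b²-x²)/(6LEI)  [x≤a] = -2·1·(12/5)·(4²-1²-(12/5)²)/(6·4·50000) = -231/6250000 m
Superposition: y = Σ y_i = -51/6250000 m ≈ -0.000008 m

y(12/5) = -51/6250000 m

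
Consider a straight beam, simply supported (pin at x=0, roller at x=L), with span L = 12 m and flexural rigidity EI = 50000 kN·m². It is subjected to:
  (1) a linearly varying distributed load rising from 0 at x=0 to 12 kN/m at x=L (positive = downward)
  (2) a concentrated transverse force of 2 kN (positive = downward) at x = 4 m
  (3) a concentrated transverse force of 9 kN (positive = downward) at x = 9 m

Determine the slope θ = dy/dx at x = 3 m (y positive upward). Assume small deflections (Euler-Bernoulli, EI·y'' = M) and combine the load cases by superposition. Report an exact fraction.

Load 1 — triangular load w₀=12 kN/m (0→w₀ over full span):
  θ_1 = -w₀(7L⁴-30L²x²+15x⁴)/(360LEI) = -12·(7·12⁴-30·12²·3²+15·3⁴)/(360·12·50000) = -11943/2000000 rad
Load 2 — point force P=2 kN at a=4 m (b=L-a=8):
  θ_2 = -Pb(L²-b²-3x²)/(6LEI)  [x≤a] = -2·8·(12²-8²-3·3²)/(6·12·50000) = -53/225000 rad
Load 3 — point force P=9 kN at a=9 m (b=L-a=3):
  θ_3 = -Pb(L²-b²-3x²)/(6LEI)  [x≤a] = -9·3·(12²-3²-3·3²)/(6·12·50000) = -81/100000 rad
Superposition: θ = Σ θ_i = -126307/18000000 rad ≈ -0.007017 rad

θ(3) = -126307/18000000 rad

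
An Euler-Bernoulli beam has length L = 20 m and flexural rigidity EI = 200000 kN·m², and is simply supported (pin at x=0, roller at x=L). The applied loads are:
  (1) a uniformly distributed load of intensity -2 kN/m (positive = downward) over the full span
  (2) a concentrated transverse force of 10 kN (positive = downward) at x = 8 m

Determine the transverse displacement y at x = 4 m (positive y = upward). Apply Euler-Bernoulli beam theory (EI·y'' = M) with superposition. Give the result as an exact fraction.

Load 1 — uniform load w=-2 kN/m over full span:
  y_1 = -wx(L³-2Lx²+x³)/(24EI) = -(-2)·4·(20³-2·20·4²+4³)/(24·200000) = 116/9375 m
Load 2 — point force P=10 kN at a=8 m (b=L-a=12):
  y_2 = -Pbx(L²-b²-x²)/(6LEI)  [x≤a] = -10·12·4·(20²-12²-4²)/(6·20·200000) = -3/625 m
Superposition: y = Σ y_i = 71/9375 m ≈ 0.007573 m

y(4) = 71/9375 m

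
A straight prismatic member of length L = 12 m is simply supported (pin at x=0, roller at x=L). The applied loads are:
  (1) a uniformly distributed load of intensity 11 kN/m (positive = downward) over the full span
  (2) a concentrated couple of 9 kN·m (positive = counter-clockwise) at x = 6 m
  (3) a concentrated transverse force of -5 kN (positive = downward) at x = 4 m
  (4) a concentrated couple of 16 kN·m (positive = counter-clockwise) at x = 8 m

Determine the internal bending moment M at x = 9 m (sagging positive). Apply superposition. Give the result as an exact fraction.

M(9) = 549/4 kN·m

Load 1 — uniform load w=11 kN/m over full span:
  M_1 = wx(L-x)/2 = 11·9·(12-9)/2 = 297/2 kN·m
Load 2 — applied couple M₀=9 kN·m at a=6 m (b=L-a=6):
  M_2 = M₀x/L - M₀  [x>a] = 9·9/12 - 9 = -9/4 kN·m
Load 3 — point force P=-5 kN at a=4 m (b=L-a=8):
  M_3 = Pa(L-x)/L  [x>a] = (-5)·4·(12-9)/12 = -5 kN·m
Load 4 — applied couple M₀=16 kN·m at a=8 m (b=L-a=4):
  M_4 = M₀x/L - M₀  [x>a] = 16·9/12 - 16 = -4 kN·m
Superposition: M = Σ M_i = 549/4 kN·m ≈ 137.250000 kN·m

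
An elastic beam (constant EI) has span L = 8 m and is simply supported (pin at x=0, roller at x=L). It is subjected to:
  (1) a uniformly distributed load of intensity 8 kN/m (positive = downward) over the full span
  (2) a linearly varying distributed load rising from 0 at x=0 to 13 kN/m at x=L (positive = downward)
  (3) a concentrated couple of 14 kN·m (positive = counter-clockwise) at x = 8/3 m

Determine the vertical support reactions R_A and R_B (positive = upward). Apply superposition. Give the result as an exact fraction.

R_A = 613/12 kN, R_B = 779/12 kN

Load 1 — uniform load w=8 kN/m over full span:
  R_A = wL/2 = 8·8/2 = 32 kN
  R_B = wL/2 = 8·8/2 = 32 kN
Load 2 — triangular load w₀=13 kN/m (0→w₀ over full span):
  R_A = w₀L/6 = 13·8/6 = 52/3 kN
  R_B = w₀L/3 = 13·8/3 = 104/3 kN
Load 3 — applied couple M₀=14 kN·m at a=8/3 m (b=L-a=16/3):
  R_A = M₀/L = 14/8 = 7/4 kN
  R_B = -M₀/L = -14/8 = -7/4 kN
Superposition: R_A = 613/12 kN, R_B = 779/12 kN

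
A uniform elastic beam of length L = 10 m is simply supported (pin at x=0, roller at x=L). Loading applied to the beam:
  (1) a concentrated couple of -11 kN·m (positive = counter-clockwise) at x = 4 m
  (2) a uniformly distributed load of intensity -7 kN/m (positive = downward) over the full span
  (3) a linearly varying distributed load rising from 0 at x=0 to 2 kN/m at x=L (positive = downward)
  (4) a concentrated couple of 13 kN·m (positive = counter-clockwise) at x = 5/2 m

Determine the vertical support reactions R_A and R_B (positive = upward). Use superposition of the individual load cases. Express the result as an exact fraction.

Load 1 — applied couple M₀=-11 kN·m at a=4 m (b=L-a=6):
  R_A = M₀/L = (-11)/10 = -11/10 kN
  R_B = -M₀/L = -(-11)/10 = 11/10 kN
Load 2 — uniform load w=-7 kN/m over full span:
  R_A = wL/2 = (-7)·10/2 = -35 kN
  R_B = wL/2 = (-7)·10/2 = -35 kN
Load 3 — triangular load w₀=2 kN/m (0→w₀ over full span):
  R_A = w₀L/6 = 2·10/6 = 10/3 kN
  R_B = w₀L/3 = 2·10/3 = 20/3 kN
Load 4 — applied couple M₀=13 kN·m at a=5/2 m (b=L-a=15/2):
  R_A = M₀/L = 13/10 kN
  R_B = -M₀/L = -13/10 kN
Superposition: R_A = -472/15 kN, R_B = -428/15 kN

R_A = -472/15 kN, R_B = -428/15 kN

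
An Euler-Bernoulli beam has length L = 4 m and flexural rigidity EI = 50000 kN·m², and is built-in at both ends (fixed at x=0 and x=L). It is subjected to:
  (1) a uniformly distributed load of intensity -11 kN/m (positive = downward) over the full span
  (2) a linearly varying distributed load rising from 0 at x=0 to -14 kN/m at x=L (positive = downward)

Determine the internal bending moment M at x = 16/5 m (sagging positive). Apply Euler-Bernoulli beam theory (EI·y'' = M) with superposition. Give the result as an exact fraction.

Load 1 — uniform load w=-11 kN/m over full span:
  M_1 = wLx/2 - wL²/12 - wx²/2 = (-11)·4·(16/5)/2 - (-11)·4²/12 - (-11)·(16/5)²/2 = 44/75 kN·m
Load 2 — triangular load w₀=-14 kN/m (0→w₀ over full span):
  M_2 = 3w₀Lx/20 - w₀L²/30 - w₀x³/(6L) = 3·(-14)·4·(16/5)/20 - (-14)·4²/30 - (-14)·(16/5)³/(6·4) = -112/375 kN·m
Superposition: M = Σ M_i = 36/125 kN·m ≈ 0.288000 kN·m

M(16/5) = 36/125 kN·m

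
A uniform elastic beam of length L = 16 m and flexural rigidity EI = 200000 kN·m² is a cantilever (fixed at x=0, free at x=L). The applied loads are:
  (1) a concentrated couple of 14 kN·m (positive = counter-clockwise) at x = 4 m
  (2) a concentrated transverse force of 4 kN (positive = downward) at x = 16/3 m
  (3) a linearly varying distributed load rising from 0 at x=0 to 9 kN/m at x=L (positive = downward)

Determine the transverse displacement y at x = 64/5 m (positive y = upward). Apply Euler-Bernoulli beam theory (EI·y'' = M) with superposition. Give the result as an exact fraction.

Load 1 — applied couple M₀=14 kN·m at a=4 m (b=L-a=12):
  y_1 = M₀a(2x-a)/(2EI)  [x>a] = 14·4·(2·(64/5)-4)/(2·200000) = 189/62500 m
Load 2 — point force P=4 kN at a=16/3 m (b=L-a=32/3):
  y_2 = -Pa²(3x-a)/(6EI)  [x>a] = -4·(16/3)²·(3·(64/5)-(16/3))/(6·200000) = -3968/1265625 m
Load 3 — triangular load w₀=9 kN/m (0→w₀ over full span):
  y_3 = (w₀Lx³/12-w₀L²x²/6-w₀x⁵/(120L))/EI = (9·16·(64/5)³/12-9·16²·(64/5)²/6-9·(64/5)⁵/(120·16))/200000 = -9609216/48828125 m
Superposition: y = Σ y_i = -3115145359/15820312500 m ≈ -0.196908 m

y(64/5) = -3115145359/15820312500 m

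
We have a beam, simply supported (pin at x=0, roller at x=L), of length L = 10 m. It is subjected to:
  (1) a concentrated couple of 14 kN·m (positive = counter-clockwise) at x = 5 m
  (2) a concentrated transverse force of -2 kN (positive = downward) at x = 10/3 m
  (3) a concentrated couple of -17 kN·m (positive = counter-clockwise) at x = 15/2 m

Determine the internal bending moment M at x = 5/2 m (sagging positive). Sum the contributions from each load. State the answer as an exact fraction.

M(5/2) = -49/12 kN·m

Load 1 — applied couple M₀=14 kN·m at a=5 m (b=L-a=5):
  M_1 = M₀x/L  [x≤a] = 14·(5/2)/10 = 7/2 kN·m
Load 2 — point force P=-2 kN at a=10/3 m (b=L-a=20/3):
  M_2 = Pbx/L  [x≤a] = (-2)·(20/3)·(5/2)/10 = -10/3 kN·m
Load 3 — applied couple M₀=-17 kN·m at a=15/2 m (b=L-a=5/2):
  M_3 = M₀x/L  [x≤a] = (-17)·(5/2)/10 = -17/4 kN·m
Superposition: M = Σ M_i = -49/12 kN·m ≈ -4.083333 kN·m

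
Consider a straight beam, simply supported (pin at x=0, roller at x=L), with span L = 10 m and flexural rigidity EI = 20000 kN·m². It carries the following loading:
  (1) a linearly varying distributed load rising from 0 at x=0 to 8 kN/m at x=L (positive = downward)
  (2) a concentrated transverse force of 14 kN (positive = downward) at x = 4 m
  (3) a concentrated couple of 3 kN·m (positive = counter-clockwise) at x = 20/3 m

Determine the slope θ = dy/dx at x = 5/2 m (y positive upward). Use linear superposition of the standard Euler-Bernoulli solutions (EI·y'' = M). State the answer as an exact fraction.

Load 1 — triangular load w₀=8 kN/m (0→w₀ over full span):
  θ_1 = -w₀(7L⁴-30L²x²+15x⁴)/(360LEI) = -8·(7·10⁴-30·10²·(5/2)²+15·(5/2)⁴)/(360·10·20000) = -1327/230400 rad
Load 2 — point force P=14 kN at a=4 m (b=L-a=6):
  θ_2 = -Pb(L²-b²-3x²)/(6LEI)  [x≤a] = -14·6·(10²-6²-3·(5/2)²)/(6·10·20000) = -1267/400000 rad
Load 3 — applied couple M₀=3 kN·m at a=20/3 m (b=L-a=10/3):
  θ_3 = (M₀x²/(2L)+C₁)/EI  [x≤a] with C₁=M₀(3b²-L²)/(6L)=-10/3 = (3·(5/2)²/(2·10)+(-10/3))/20000 = -23/192000 rad
Superposition: θ = Σ θ_i = -260549/28800000 rad ≈ -0.009047 rad

θ(5/2) = -260549/28800000 rad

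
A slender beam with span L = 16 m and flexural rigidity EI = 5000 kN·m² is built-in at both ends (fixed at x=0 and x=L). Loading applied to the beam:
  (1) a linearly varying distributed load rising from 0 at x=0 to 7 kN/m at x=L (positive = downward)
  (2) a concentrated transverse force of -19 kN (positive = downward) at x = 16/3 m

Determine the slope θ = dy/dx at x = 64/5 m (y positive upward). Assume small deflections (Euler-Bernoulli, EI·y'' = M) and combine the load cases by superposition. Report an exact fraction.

θ(64/5) = 159248/10546875 rad

Load 1 — triangular load w₀=7 kN/m (0→w₀ over full span):
  θ_1 = -w₀(2x(L-x)(L-2x)(x+2L)+x²(L-x)²)/(120LEI) = -7·(2·(64/5)·(16-(64/5))·(16-2·(64/5))·((64/5)+2·16)+(64/5)²·(16-(64/5))²)/(120·16·5000) = 28672/1171875 rad
Load 2 — point force P=-19 kN at a=16/3 m (b=L-a=32/3):
  θ_2 = Pa²(L-x)(2bL-(3b+a)(L-x))/(2L³EI)  [x>a] = (-19)·(16/3)²·(16-(64/5))·(2·(32/3)·16-(3·(32/3)+(16/3))·(16-(64/5)))/(2·16³·5000) = -3952/421875 rad
Superposition: θ = Σ θ_i = 159248/10546875 rad ≈ 0.015099 rad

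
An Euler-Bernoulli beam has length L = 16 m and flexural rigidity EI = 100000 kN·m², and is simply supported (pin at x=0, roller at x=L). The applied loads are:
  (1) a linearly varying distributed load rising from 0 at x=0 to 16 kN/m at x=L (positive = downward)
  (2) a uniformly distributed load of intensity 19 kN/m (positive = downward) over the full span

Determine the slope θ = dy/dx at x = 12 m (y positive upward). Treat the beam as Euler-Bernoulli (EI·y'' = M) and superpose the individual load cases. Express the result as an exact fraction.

Load 1 — triangular load w₀=16 kN/m (0→w₀ over full span):
  θ_1 = -w₀(7L⁴-30L²x²+15x⁴)/(360LEI) = -16·(7·16⁴-30·16²·12²+15·12⁴)/(360·16·100000) = 1313/140625 rad
Load 2 — uniform load w=19 kN/m over full span:
  θ_2 = -w(L³-6Lx²+4x³)/(24EI) = -19·(16³-6·16·12²+4·12³)/(24·100000) = 209/9375 rad
Superposition: θ = Σ θ_i = 4448/140625 rad ≈ 0.031630 rad

θ(12) = 4448/140625 rad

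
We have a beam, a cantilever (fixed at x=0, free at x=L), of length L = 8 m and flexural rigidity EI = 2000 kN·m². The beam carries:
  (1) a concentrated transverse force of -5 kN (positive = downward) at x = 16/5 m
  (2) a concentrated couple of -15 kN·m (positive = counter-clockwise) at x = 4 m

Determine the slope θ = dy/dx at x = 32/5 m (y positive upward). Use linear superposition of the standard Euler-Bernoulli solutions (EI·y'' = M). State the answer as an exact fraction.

θ(32/5) = -43/2500 rad

Load 1 — point force P=-5 kN at a=16/5 m (b=L-a=24/5):
  θ_1 = -Pa²/(2EI)  [x>a] = -(-5)·(16/5)²/(2·2000) = 8/625 rad
Load 2 — applied couple M₀=-15 kN·m at a=4 m (b=L-a=4):
  θ_2 = M₀a/EI  [x>a] = (-15)·4/2000 = -3/100 rad
Superposition: θ = Σ θ_i = -43/2500 rad ≈ -0.017200 rad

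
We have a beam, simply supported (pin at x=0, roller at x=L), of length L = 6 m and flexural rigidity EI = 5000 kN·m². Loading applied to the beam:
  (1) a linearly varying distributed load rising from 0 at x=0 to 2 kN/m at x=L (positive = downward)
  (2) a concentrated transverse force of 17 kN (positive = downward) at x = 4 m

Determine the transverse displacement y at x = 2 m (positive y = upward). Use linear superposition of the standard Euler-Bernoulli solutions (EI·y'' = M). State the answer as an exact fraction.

y(2) = -151/11250 m

Load 1 — triangular load w₀=2 kN/m (0→w₀ over full span):
  y_1 = -w₀x(7L⁴-10L²x²+3x⁴)/(360LEI) = -2·2·(7·6⁴-10·6²·2²+3·2⁴)/(360·6·5000) = -16/5625 m
Load 2 — point force P=17 kN at a=4 m (b=L-a=2):
  y_2 = -Pbx(L²-b²-x²)/(6LEI)  [x≤a] = -17·2·2·(6²-2²-2²)/(6·6·5000) = -119/11250 m
Superposition: y = Σ y_i = -151/11250 m ≈ -0.013422 m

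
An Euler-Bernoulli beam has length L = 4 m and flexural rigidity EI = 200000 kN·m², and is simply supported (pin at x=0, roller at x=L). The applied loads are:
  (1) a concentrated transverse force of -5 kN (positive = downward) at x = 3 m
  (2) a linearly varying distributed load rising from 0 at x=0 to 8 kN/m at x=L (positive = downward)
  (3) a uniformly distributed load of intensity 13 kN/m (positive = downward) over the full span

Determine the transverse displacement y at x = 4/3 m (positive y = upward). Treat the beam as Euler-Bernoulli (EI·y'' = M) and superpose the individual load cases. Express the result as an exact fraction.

Load 1 — point force P=-5 kN at a=3 m (b=L-a=1):
  y_1 = -Pbx(L²-b²-x²)/(6LEI)  [x≤a] = -(-5)·1·(4/3)·(4²-1²-(4/3)²)/(6·4·200000) = 119/6480000 m
Load 2 — triangular load w₀=8 kN/m (0→w₀ over full span):
  y_2 = -w₀x(7L⁴-10L²x²+3x⁴)/(360LEI) = -8·(4/3)·(7·4⁴-10·4²·(4/3)²+3·(4/3)⁴)/(360·4·200000) = -128/2278125 m
Load 3 — uniform load w=13 kN/m over full span:
  y_3 = -wx(L³-2Lx²+x³)/(24EI) = -13·(4/3)·(4³-2·4·(4/3)²+(4/3)³)/(24·200000) = -143/759375 m
Superposition: y = Σ y_i = -65941/291600000 m ≈ -0.000226 m

y(4/3) = -65941/291600000 m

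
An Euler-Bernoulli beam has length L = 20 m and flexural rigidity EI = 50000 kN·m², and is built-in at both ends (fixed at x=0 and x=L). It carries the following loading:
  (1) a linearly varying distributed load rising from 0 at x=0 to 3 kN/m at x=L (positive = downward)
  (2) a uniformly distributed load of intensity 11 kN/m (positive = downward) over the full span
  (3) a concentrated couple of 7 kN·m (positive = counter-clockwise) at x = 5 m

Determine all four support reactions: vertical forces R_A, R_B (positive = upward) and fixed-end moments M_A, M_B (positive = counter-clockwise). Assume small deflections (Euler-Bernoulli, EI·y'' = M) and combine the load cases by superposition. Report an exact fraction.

Load 1 — triangular load w₀=3 kN/m (0→w₀ over full span):
  R_A = 3w₀L/20 = 3·3·20/20 = 9 kN
  M_A = w₀L²/30 = 3·20²/30 = 40 kN·m
  R_B = 7w₀L/20 = 7·3·20/20 = 21 kN
  M_B = -w₀L²/20 = -3·20²/20 = -60 kN·m
Load 2 — uniform load w=11 kN/m over full span:
  R_A = wL/2 = 11·20/2 = 110 kN
  M_A = wL²/12 = 11·20²/12 = 1100/3 kN·m
  R_B = wL/2 = 11·20/2 = 110 kN
  M_B = -wL²/12 = -11·20²/12 = -1100/3 kN·m
Load 3 — applied couple M₀=7 kN·m at a=5 m (b=L-a=15):
  R_A = 6M₀ab/L³ = 6·7·5·15/20³ = 63/160 kN
  M_A = M₀b(2a-b)/L² = 7·15·(2·5-15)/20² = -21/16 kN·m
  R_B = -6M₀ab/L³ = -6·7·5·15/20³ = -63/160 kN
  M_B = M₀a(2b-a)/L² = 7·5·(2·15-5)/20² = 35/16 kN·m
Superposition: R_A = 19103/160 kN, M_A = 19457/48 kN·m, R_B = 20897/160 kN, M_B = -20375/48 kN·m

R_A = 19103/160 kN, M_A = 19457/48 kN·m, R_B = 20897/160 kN, M_B = -20375/48 kN·m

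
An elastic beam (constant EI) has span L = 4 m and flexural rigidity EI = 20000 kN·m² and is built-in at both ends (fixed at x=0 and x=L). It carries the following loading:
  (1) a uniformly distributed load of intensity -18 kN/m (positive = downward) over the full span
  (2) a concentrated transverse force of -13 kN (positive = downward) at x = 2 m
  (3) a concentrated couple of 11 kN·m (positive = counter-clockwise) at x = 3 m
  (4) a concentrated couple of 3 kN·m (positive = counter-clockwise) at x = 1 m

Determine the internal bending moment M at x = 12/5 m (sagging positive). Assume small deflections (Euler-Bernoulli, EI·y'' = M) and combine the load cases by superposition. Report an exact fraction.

M(12/5) = -2177/200 kN·m

Load 1 — uniform load w=-18 kN/m over full span:
  M_1 = wLx/2 - wL²/12 - wx²/2 = (-18)·4·(12/5)/2 - (-18)·4²/12 - (-18)·(12/5)²/2 = -264/25 kN·m
Load 2 — point force P=-13 kN at a=2 m (b=L-a=2):
  M_2 = Pa²(a+3b)(L-x)/L³ - Pa²b/L²  [x>a] = (-13)·2²·(2+3·2)·(4-(12/5))/4³ - (-13)·2²·2/4² = -39/10 kN·m
Load 3 — applied couple M₀=11 kN·m at a=3 m (b=L-a=1):
  M_3 = R_Ax - M_A  [x≤a] with R_A=99/32, M_A=55/16 = (99/32)·(12/5) - (55/16) = 319/80 kN·m
Load 4 — applied couple M₀=3 kN·m at a=1 m (b=L-a=3):
  M_4 = R_Ax - M_A - M₀  [x>a] with R_A=27/32, M_A=-9/16 = (27/32)·(12/5) - (-9/16) - 3 = -33/80 kN·m
Superposition: M = Σ M_i = -2177/200 kN·m ≈ -10.885000 kN·m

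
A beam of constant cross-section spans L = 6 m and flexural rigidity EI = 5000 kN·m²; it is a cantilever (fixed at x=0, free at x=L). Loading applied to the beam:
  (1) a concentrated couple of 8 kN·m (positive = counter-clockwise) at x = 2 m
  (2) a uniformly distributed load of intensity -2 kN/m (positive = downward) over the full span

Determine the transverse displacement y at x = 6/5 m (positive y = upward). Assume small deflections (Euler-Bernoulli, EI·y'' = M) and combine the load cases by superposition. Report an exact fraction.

y(6/5) = 4437/781250 m

Load 1 — applied couple M₀=8 kN·m at a=2 m (b=L-a=4):
  y_1 = M₀x²/(2EI)  [x≤a] = 8·(6/5)²/(2·5000) = 18/15625 m
Load 2 — uniform load w=-2 kN/m over full span:
  y_2 = -wx²(x²-4Lx+6L²)/(24EI) = -(-2)·(6/5)²·((6/5)²-4·6·(6/5)+6·6²)/(24·5000) = 3537/781250 m
Superposition: y = Σ y_i = 4437/781250 m ≈ 0.005679 m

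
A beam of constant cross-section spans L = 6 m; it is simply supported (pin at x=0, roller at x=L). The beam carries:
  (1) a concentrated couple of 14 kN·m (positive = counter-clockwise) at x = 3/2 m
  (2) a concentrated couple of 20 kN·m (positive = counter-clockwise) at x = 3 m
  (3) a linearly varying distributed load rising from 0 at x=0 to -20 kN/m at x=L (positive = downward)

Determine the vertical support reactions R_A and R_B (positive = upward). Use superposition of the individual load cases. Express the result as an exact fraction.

R_A = -43/3 kN, R_B = -137/3 kN

Load 1 — applied couple M₀=14 kN·m at a=3/2 m (b=L-a=9/2):
  R_A = M₀/L = 14/6 = 7/3 kN
  R_B = -M₀/L = -14/6 = -7/3 kN
Load 2 — applied couple M₀=20 kN·m at a=3 m (b=L-a=3):
  R_A = M₀/L = 20/6 = 10/3 kN
  R_B = -M₀/L = -20/6 = -10/3 kN
Load 3 — triangular load w₀=-20 kN/m (0→w₀ over full span):
  R_A = w₀L/6 = (-20)·6/6 = -20 kN
  R_B = w₀L/3 = (-20)·6/3 = -40 kN
Superposition: R_A = -43/3 kN, R_B = -137/3 kN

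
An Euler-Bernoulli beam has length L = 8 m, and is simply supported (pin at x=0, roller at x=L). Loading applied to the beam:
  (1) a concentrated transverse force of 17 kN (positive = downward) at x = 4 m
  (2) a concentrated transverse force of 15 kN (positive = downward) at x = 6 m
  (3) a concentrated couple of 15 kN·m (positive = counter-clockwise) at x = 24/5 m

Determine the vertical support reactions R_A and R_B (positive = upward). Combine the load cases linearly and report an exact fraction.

Load 1 — point force P=17 kN at a=4 m (b=L-a=4):
  R_A = Pb/L = 17·4/8 = 17/2 kN
  R_B = Pa/L = 17·4/8 = 17/2 kN
Load 2 — point force P=15 kN at a=6 m (b=L-a=2):
  R_A = Pb/L = 15·2/8 = 15/4 kN
  R_B = Pa/L = 15·6/8 = 45/4 kN
Load 3 — applied couple M₀=15 kN·m at a=24/5 m (b=L-a=16/5):
  R_A = M₀/L = 15/8 kN
  R_B = -M₀/L = -15/8 kN
Superposition: R_A = 113/8 kN, R_B = 143/8 kN

R_A = 113/8 kN, R_B = 143/8 kN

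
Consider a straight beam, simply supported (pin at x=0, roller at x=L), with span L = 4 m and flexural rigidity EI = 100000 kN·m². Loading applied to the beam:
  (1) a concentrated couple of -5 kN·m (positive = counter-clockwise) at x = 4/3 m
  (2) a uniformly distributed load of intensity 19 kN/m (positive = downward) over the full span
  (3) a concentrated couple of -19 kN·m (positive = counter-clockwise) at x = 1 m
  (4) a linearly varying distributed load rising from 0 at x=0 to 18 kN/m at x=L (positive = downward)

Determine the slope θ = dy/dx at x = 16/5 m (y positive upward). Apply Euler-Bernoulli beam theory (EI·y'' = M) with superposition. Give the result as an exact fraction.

θ(16/5) = 3154549/4500000000 rad

Load 1 — applied couple M₀=-5 kN·m at a=4/3 m (b=L-a=8/3):
  θ_1 = (M₀x²/(2L)-M₀(x-a)+C₁)/EI  [x>a] with C₁=M₀(3b²-L²)/(6L)=-10/9 = ((-5)·(16/5)²/(2·4)-(-5)·((16/5)-(4/3))+(-10/9))/100000 = 41/2250000 rad
Load 2 — uniform load w=19 kN/m over full span:
  θ_2 = -w(L³-6Lx²+4x³)/(24EI) = -19·(4³-6·4·(16/5)²+4·(16/5)³)/(24·100000) = 627/1562500 rad
Load 3 — applied couple M₀=-19 kN·m at a=1 m (b=L-a=3):
  θ_3 = (M₀x²/(2L)-M₀(x-a)+C₁)/EI  [x>a] with C₁=M₀(3b²-L²)/(6L)=-209/24 = ((-19)·(16/5)²/(2·4)-(-19)·((16/5)-1)+(-209/24))/100000 = 5263/60000000 rad
Load 4 — triangular load w₀=18 kN/m (0→w₀ over full span):
  θ_4 = -w₀(7L⁴-30L²x²+15x⁴)/(360LEI) = -18·(7·4⁴-30·4²·(16/5)²+15·(16/5)⁴)/(360·4·100000) = 757/3906250 rad
Superposition: θ = Σ θ_i = 3154549/4500000000 rad ≈ 0.000701 rad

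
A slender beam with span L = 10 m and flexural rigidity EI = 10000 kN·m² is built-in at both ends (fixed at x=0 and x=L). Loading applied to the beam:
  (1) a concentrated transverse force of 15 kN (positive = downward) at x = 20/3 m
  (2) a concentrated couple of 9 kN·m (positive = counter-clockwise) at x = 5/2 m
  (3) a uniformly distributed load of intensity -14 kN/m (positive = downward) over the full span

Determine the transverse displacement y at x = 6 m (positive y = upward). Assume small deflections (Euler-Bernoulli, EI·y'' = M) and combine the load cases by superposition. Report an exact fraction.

y(6) = 2877/100000 m

Load 1 — point force P=15 kN at a=20/3 m (b=L-a=10/3):
  y_1 = -Pb²x²(3aL-(3a+b)x)/(6L³EI)  [x≤a] = -15·(10/3)²·6²·(3·(20/3)·10-(3·(20/3)+(10/3))·6)/(6·10³·10000) = -3/500 m
Load 2 — applied couple M₀=9 kN·m at a=5/2 m (b=L-a=15/2):
  y_2 = (R_Ax³/6 - M_Ax²/2 - M₀(x-a)²/2)/EI  [x>a] with R_A=81/80, M_A=-27/16 = ((81/80)·6³/6 - (-27/16)·6²/2 - 9·(6-(5/2))²/2)/10000 = 117/100000 m
Load 3 — uniform load w=-14 kN/m over full span:
  y_3 = -wx²(L-x)²/(24EI) = -(-14)·6²·(10-6)²/(24·10000) = 21/625 m
Superposition: y = Σ y_i = 2877/100000 m ≈ 0.028770 m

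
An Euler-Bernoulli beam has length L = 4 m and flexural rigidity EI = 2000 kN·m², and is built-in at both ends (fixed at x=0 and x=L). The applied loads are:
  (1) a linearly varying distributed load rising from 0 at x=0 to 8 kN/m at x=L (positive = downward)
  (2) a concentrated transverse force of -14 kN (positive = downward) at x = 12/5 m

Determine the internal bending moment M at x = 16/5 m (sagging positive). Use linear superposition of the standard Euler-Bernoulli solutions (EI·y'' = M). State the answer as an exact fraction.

Load 1 — triangular load w₀=8 kN/m (0→w₀ over full span):
  M_1 = 3w₀Lx/20 - w₀L²/30 - w₀x³/(6L) = 3·8·4·(16/5)/20 - 8·4²/30 - 8·(16/5)³/(6·4) = 64/375 kN·m
Load 2 — point force P=-14 kN at a=12/5 m (b=L-a=8/5):
  M_2 = Pa²(a+3b)(L-x)/L³ - Pa²b/L²  [x>a] = (-14)·(12/5)²·((12/5)+3·(8/5))·(4-(16/5))/4³ - (-14)·(12/5)²·(8/5)/4² = 504/625 kN·m
Superposition: M = Σ M_i = 1832/1875 kN·m ≈ 0.977067 kN·m

M(16/5) = 1832/1875 kN·m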